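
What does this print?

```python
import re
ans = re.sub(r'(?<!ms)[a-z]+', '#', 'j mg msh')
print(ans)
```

`(?!…)`/`(?<!…)` only lets a position through if the neighbouring text does NOT match; no characters are consumed.
Matches: at [0:1] → 'j'; at [2:4] → 'mg'; at [5:8] → 'msh'.
`sub` substitutes '#' at each match site.

# # #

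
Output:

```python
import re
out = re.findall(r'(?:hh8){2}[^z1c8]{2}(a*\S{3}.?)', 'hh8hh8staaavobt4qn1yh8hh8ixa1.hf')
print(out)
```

`findall` collects group 1 from the one match (1 total).

['aaavobt']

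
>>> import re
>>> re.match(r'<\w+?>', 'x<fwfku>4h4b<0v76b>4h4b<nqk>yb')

None

`re.match` only tries the pattern at the start of the string.
Here position 0 doesn't satisfy it, so the call returns None.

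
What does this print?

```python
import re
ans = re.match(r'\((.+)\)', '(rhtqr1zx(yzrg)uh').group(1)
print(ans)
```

rhtqr1zx(yzrg

`re.match` won't scan ahead — the pattern has to work from the very first character.
The match spans [0:15] → '(rhtqr1zx(yzrg)'.
Captured: group 1 = 'rhtqr1zx(yzrg'.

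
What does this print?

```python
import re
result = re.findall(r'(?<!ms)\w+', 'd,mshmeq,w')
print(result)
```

A negative assertion filters positions out without eating any characters.
Walking the string: at [0:1] → 'd'; at [2:8] → 'mshmeq'; at [9:10] → 'w'.
No capturing groups, so `findall` returns the 3 full match strings.

['d', 'mshmeq', 'w']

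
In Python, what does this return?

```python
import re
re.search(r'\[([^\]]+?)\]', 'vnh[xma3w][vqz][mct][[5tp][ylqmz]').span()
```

(3, 10)

`re.search` scans for the first position where the pattern succeeds.
The match spans [3:10] → '[xma3w]'.
Captured: group 1 = 'xma3w'.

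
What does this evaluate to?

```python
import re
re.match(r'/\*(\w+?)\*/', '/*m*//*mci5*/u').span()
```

(0, 5)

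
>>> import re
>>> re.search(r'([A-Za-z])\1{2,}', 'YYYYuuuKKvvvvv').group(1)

'Y'

After group 1 captures some text, `\1` only succeeds where that same text appears again.
`re.search` scans for the first position where the pattern succeeds.
The match spans [0:4] → 'YYYY'.
Captured: group 1 = 'Y'.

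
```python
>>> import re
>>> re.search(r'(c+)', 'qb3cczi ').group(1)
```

This matches one or more of a literal 'c' (captured).
`re.search` scans for the first position where the pattern succeeds.
The match spans [3:5] → 'cc'.
Captured: group 1 = 'cc'.

'cc'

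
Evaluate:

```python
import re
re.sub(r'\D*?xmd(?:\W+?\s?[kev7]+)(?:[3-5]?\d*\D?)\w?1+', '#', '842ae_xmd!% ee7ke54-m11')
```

This matches zero or more of a non-digit (lazy), then the literal 'xmd'; then one or more of a non-word character (lazy), then optionally whitespace, then one or more of one of [kev7] (non-capturing group); then optionally a character in [3-5], then zero or more of a digit, then optionally a non-digit (non-capturing group); then optionally a word character, then one or more of the literal '1'.
Matches: at [3:23] → 'ae_xmd!% ee7ke54-m11'.
Each match is replaced by '#'.

'842#'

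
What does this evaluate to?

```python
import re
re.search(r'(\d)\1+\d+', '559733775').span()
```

`\1` has to match the exact text group 1 already captured.
Unlike `match`, `search` isn't anchored — it looks for the pattern anywhere in the string.
The match spans [0:9] → '559733775'.
Captured: group 1 = '5'.

(0, 9)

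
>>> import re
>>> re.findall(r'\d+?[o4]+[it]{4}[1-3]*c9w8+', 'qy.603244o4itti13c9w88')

['603244o4itti13c9w88']

The pattern matches one or more of a digit (lazy), then one or more of one of [o4]; then exactly 4 of one of [it], then zero or more of a character in [1-3]; then the literal 'c9w', then one or more of a literal '8'.
Scanning left to right: at [3:22] → '603244o4itti13c9w88'.
No capturing groups, so `findall` returns the 1 full match string.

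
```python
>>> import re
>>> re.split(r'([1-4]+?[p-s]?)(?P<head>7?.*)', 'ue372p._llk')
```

The pattern matches one or more of a character in [1-4] (lazy), then optionally a character in [p-s] (captured); then optionally the literal '7', then zero or more of any character (captured as 'head').
Matches to split on: at [2:11] → '372p._llk'.
`re.split` interleaves the captured-group text with the surrounding fragments.

['ue', '3', '72p._llk', '']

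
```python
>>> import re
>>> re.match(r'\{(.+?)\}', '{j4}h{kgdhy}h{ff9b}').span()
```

(0, 4)

`match` is anchored at position 0; if the pattern doesn't fit there, it returns None.
The match spans [0:4] → '{j4}'.
Captured: group 1 = 'j4'.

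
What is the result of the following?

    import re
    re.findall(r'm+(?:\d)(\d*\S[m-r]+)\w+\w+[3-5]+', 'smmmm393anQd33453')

['93an']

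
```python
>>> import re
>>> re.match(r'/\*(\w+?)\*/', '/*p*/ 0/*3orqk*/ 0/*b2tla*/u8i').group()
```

`match` is anchored at position 0; if the pattern doesn't fit there, it returns None.
The match spans [0:5] → '/*p*/'.
Captured: group 1 = 'p'.

'/*p*/'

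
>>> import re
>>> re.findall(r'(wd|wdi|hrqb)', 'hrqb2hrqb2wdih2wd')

['hrqb', 'hrqb', 'wd', 'wd']

`|` is ordered: at each position the engine commits to the first alternative that works.
Because there's exactly one group, `findall` drops the full match and keeps group 1 from each hit.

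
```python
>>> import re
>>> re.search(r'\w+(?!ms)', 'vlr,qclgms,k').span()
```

The negative lookaround is zero-width — it rules out positions where the adjacent text would match, without consuming anything.
`re.search` scans for the first position where the pattern succeeds.
The match spans [0:3] → 'vlr'.

(0, 3)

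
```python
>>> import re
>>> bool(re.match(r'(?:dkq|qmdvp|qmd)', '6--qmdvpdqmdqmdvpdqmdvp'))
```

`re.match` won't scan ahead — the pattern has to work from the very first character.
Here position 0 doesn't satisfy it, so the call returns None, and `bool(None)` is False.

False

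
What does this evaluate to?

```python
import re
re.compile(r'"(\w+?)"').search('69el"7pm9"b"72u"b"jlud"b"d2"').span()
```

(4, 10)

`re.search` scans for the first position where the pattern succeeds.
The match spans [4:10] → '"7pm9"'.
Captured: group 1 = '7pm9'.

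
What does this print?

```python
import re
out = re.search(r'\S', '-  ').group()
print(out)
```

The match spans [0:1] → '-'.

-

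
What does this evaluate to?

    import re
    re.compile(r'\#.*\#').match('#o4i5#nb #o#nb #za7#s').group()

`re.match` only tries the pattern at the start of the string.
The match spans [0:20] → '#o4i5#nb #o#nb #za7#'.

'#o4i5#nb #o#nb #za7#'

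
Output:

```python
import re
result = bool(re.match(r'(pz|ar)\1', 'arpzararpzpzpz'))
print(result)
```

After group 1 captures some text, `\1` only succeeds where that same text appears again.
`match` is anchored at position 0; if the pattern doesn't fit there, it returns None.
Here position 0 doesn't satisfy it, so the call returns None, and `bool(None)` is False.

False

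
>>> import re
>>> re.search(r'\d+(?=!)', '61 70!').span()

(3, 5)

The `(?=…)`/`(?<=…)` assertion just peeks at neighbouring text; it doesn't advance the match position.
The match spans [3:5] → '70'.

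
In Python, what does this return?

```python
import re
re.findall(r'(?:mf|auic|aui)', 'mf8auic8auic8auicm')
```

Alternation isn't longest-match — the leftmost alternative that fits at this position is chosen.
Since nothing is captured, `findall` lists the 4 matched substrings directly.

['mf', 'auic', 'auic', 'auic']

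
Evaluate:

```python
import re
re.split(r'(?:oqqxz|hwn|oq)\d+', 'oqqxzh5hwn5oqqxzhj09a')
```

Each match becomes a cut point; 2 segments remain.

['oqqxzh5', 'oqqxzhj09a']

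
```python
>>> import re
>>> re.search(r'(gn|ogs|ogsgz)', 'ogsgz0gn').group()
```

`|` is ordered: at each position the engine commits to the first alternative that works.
`search` walks the string left to right and returns the first match it finds.
The match spans [0:3] → 'ogs'.
Captured: group 1 = 'ogs'.

'ogs'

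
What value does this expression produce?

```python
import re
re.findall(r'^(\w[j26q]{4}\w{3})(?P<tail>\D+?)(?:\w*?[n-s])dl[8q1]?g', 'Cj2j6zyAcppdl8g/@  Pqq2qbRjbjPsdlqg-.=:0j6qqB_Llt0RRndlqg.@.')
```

This matches anchored at the start of the string; then a word character, then exactly 4 of one of [j26q], then exactly 3 of a word character (captured); then one or more of a non-digit (lazy) (captured as 'tail'); then zero or more of a word character (lazy), then a character in [n-s] (non-capturing group); then the literal 'dl', then optionally one of [8q1], then the literal 'g'.
The `?` after the quantifier makes it lazy — it takes as little as possible before letting the rest of the pattern try.
Walking the string: at [0:15] match 'Cj2j6zyAcppdl8g', groups = ('Cj2j6zyA', 'c').
`findall` packs the 2 group values into a tuple for every match.

[('Cj2j6zyA', 'c')]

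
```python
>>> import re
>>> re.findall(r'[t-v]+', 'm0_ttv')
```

The pattern matches one or more of a character in [t-v].
Walking the string: at [3:6] → 'ttv'.
Since nothing is captured, `findall` lists the 1 matched substring directly.

['ttv']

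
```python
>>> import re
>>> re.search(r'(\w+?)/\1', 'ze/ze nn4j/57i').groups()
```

After group 1 captures some text, `\1` only succeeds where that same text appears again.
`re.search` tries every starting position until one works.
The match spans [0:5] → 'ze/ze'.
Captured: group 1 = 'ze'.

('ze',)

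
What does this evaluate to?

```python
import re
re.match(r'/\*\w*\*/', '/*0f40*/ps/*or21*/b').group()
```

`re.match` only tries the pattern at the start of the string.
The match spans [0:8] → '/*0f40*/'.

'/*0f40*/'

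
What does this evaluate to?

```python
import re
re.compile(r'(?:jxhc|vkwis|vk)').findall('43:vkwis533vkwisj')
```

['vkwis', 'vkwis']

Alternation tries branches left to right and keeps the first one that lets the overall match succeed at that position.
Walking the string: at [3:8] → 'vkwis'; at [11:16] → 'vkwis'.
With no groups in the pattern, `findall` gives back each whole match — 2 here.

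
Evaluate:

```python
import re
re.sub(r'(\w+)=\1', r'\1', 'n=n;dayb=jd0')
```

The backreference `\1` re-matches whatever the first group consumed, character for character.
Matches: at [0:3] → 'n=n'.
`\1` in the replacement pulls in group 1's text for each match.

'n;dayb=jd0'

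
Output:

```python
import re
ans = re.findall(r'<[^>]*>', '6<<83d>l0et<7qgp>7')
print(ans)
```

With no groups in the pattern, `findall` gives back each whole match — 2 here.

['<<83d>', '<7qgp>']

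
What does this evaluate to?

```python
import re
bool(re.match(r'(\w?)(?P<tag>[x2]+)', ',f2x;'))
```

With `match`, the pattern is implicitly anchored at the beginning.
Here the string doesn't start with a match, so the call returns None, and `bool(None)` is False.

False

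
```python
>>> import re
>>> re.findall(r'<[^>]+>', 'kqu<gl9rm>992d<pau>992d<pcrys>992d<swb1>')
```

With no groups in the pattern, `findall` gives back each whole match — 4 here.

['<gl9rm>', '<pau>', '<pcrys>', '<swb1>']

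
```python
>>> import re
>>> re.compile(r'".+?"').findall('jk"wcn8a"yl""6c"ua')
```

['"wcn8a"', '""6c"']

Because the quantifier is non-greedy, it stops expanding at the earliest point where the rest of the pattern can succeed.
Since nothing is captured, `findall` lists the 2 matched substrings directly.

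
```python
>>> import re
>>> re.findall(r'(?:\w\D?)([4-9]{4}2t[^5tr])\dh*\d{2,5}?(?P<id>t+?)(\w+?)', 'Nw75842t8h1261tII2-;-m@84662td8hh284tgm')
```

[('84662td', 't', 'g')]

The pattern matches a word character, then optionally a non-digit (non-capturing group); then exactly 4 of a character in [4-9], then the literal '2t', then any character except [5tr] (captured); then a digit, then zero or more of the literal 'h', then 2 to 5 of a digit (lazy); then one or more of a literal 't' (lazy) (captured as 'id'); then one or more of a word character (lazy) (captured).
The `?` after the quantifier makes it lazy — it takes as little as possible before letting the rest of the pattern try.
Walking the string: at [21:38] match 'm@84662td8hh284tg', groups = ('84662td', 't', 'g').
3 groups means the one result is a tuple of 3 captured strings — 1 here.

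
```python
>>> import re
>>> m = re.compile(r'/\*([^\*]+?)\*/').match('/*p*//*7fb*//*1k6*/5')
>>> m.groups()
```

('p',)

The match spans [0:5] → '/*p*/'.
Captured: group 1 = 'p'.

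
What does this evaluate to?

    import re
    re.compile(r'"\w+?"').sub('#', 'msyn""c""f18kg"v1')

Matches: at [5:8] → '"c"'; at [8:15] → '"f18kg"'.
Each match is replaced by '#'.

'msyn"##v1'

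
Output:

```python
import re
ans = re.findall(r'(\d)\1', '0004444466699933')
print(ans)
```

`\1` has to match the exact text group 1 already captured.
Matches: at [0:2] match '00', group 1 = '0'; at [3:5] match '44', group 1 = '4'; at [5:7] match '44', group 1 = '4'; at [8:10] match '66', group 1 = '6'; at [11:13] match '99', group 1 = '9'; ….
`findall` collects group 1 from each match (6 total).

['0', '4', '4', '6', '9', '3']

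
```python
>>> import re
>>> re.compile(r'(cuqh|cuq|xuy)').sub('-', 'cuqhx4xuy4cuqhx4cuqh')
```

`|` is ordered: at each position the engine commits to the first alternative that works.
Matches: at [0:4] → 'cuqh'; at [6:9] → 'xuy'; at [10:14] → 'cuqh'; at [16:20] → 'cuqh'.
`sub` substitutes '-' at each match site.

'-x4-4-x4-'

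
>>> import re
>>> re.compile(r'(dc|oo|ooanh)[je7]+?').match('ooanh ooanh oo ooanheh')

None

`re.match` only tries the pattern at the start of the string.
Here position 0 doesn't satisfy it, so the call returns None.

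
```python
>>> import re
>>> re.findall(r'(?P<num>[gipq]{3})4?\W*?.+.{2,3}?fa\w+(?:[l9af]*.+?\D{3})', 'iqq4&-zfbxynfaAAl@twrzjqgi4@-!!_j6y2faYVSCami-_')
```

['iqq']

The pattern matches exactly 3 of one of [gipq] (captured as 'num'); then optionally a literal '4', then zero or more of a non-word character (lazy), then one or more of any character; then 2 to 3 of any character (lazy), then the literal 'fa', then one or more of a word character; then zero or more of one of [l9af], then one or more of any character (lazy), then exactly 3 of a non-digit (non-capturing group).
Scanning left to right: at [0:47] match 'iqq4&-zfbxynfaAAl@twrzjqgi4@-!!_j6y2faYVSCami-_', group 1 = 'iqq'.
One capturing group, so `findall` returns just the captured substring from the one match — 1 in all.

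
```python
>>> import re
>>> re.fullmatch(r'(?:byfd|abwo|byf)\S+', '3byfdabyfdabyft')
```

`re.fullmatch` is like wrapping the pattern in `^…$` (in single-line mode).
Here the pattern can't cover the whole string, so the call returns None.

None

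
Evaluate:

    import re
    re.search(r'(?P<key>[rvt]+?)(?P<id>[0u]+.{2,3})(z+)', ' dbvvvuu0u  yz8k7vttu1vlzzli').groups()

('vvv', 'uu0u  y', 'z')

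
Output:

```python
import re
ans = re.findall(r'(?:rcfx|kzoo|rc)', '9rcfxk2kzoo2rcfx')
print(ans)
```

`|` is ordered: at each position the engine commits to the first alternative that works.
Walking the string: at [1:5] → 'rcfx'; at [7:11] → 'kzoo'; at [12:16] → 'rcfx'.
`findall` yields the raw match text (3 of them) because the pattern has no groups.

['rcfx', 'kzoo', 'rcfx']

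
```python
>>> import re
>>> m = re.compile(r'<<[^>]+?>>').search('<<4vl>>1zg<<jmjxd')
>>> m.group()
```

`search` walks the string left to right and returns the first match it finds.
The match spans [0:7] → '<<4vl>>'.

'<<4vl>>'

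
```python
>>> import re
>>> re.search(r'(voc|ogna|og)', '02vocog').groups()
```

('voc',)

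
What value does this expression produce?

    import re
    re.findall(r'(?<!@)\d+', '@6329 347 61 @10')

['329', '347', '61', '0']

The negative lookaround is zero-width — it rules out positions where the adjacent text would match, without consuming anything.
Scanning left to right: at [2:5] → '329'; at [6:9] → '347'; at [10:12] → '61'; at [15:16] → '0'.
With no groups in the pattern, `findall` gives back each whole match — 4 here.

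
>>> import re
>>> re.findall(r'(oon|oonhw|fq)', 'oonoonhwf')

Alternation isn't longest-match — the leftmost alternative that fits at this position is chosen.
Matches: at [0:3] match 'oon', group 1 = 'oon'; at [3:6] match 'oon', group 1 = 'oon'.
One capturing group, so `findall` returns just the captured substring from each match — 2 in all.

['oon', 'oon']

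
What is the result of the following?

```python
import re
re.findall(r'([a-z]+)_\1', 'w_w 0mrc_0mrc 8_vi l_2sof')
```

['w']

The backreference `\1` re-matches whatever the first group consumed, character for character.
Matches: at [0:3] match 'w_w', group 1 = 'w'.
One capturing group, so `findall` returns just the captured substring from the one match — 1 in all.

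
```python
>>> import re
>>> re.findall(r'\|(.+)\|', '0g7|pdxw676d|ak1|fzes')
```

Matches: at [3:17] match '|pdxw676d|ak1|', group 1 = 'pdxw676d|ak1'.
With a single group, `findall` returns only what that group captured — 1 item.

['pdxw676d|ak1']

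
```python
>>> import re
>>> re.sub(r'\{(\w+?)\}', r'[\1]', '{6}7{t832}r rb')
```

'[6]7[t832]r rb'

Each match is replaced using the text its own group 1 captured.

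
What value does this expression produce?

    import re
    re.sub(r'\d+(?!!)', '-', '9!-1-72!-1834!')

'9!----2!--4!'

A negative assertion filters positions out without eating any characters.
Each match is replaced by '-'.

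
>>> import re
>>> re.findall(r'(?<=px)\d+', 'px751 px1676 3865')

['751', '1676']

The lookaround is zero-width — it requires the adjacent text to match without consuming it, so the asserted text isn't part of the match.
Matches: at [2:5] → '751'; at [8:12] → '1676'.
`findall` yields the raw match text (2 of them) because the pattern has no groups.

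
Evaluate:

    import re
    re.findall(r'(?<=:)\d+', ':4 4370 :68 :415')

['4', '68', '415']

Because the assertion is zero-width, the text it checks is not consumed and won't appear in the result.
Walking the string: at [1:2] → '4'; at [9:11] → '68'; at [13:16] → '415'.
No capturing groups, so `findall` returns the 3 full match strings.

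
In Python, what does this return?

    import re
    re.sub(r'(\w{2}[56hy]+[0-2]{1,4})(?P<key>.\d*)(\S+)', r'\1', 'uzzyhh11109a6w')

Pattern: exactly 2 of a word character, then one or more of one of [56hy], then 1 to 4 of a character in [0-2] (captured); then any character, then zero or more of a digit (captured as 'key'); then one or more of a non-whitespace character (captured).
Each match is replaced using the text its own group 1 captured.

'uzzyhh1110'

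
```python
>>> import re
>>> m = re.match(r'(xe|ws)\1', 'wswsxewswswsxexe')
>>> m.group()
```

'wsws'

`\1` has to match the exact text group 1 already captured.
With `match`, the pattern is implicitly anchored at the beginning.
The match spans [0:4] → 'wsws'.
Captured: group 1 = 'ws'.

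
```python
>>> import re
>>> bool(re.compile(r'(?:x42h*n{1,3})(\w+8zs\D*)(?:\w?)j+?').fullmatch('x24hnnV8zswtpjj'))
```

Pattern: the literal 'x42', then zero or more of a literal 'h', then 1 to 3 of the literal 'n' (non-capturing group); then one or more of a word character, then the literal '8zs', then zero or more of a non-digit (captured); then optionally a word character (non-capturing group); then one or more of a literal 'j' (lazy).
`fullmatch` succeeds only if the pattern covers the string from start to end.
Here the pattern can't cover the whole string, so the call returns None, and `bool(None)` is False.

False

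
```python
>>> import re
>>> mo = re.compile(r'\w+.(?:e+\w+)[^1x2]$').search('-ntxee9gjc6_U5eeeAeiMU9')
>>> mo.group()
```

The match spans [1:23] → 'ntxee9gjc6_U5eeeAeiMU9'.

'ntxee9gjc6_U5eeeAeiMU9'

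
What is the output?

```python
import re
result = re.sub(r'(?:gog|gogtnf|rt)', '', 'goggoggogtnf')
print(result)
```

tnf

Branches in `(...|...)` are attempted left-to-right; the first branch that allows the whole pattern to succeed is taken.
Matches: at [0:3] → 'gog'; at [3:6] → 'gog'; at [6:9] → 'gog'.
Every occurrence is swapped for ''.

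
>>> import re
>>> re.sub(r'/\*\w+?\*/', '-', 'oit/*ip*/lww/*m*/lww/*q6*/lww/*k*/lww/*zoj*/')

'oit-lww-lww-lww-lww-'

Each match is replaced by '-'.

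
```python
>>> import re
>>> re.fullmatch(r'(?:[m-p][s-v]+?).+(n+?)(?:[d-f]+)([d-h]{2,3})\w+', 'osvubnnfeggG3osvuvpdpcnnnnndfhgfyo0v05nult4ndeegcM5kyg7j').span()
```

`re.fullmatch` requires the pattern to consume the entire string.
The match spans [0:56] → 'osvubnnfeggG3osvuvpdpcnnnnndfhgfyo0v05nult4ndeegcM5kyg7j'.

(0, 56)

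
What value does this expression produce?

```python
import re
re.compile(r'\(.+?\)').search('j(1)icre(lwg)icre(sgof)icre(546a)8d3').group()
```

'(1)'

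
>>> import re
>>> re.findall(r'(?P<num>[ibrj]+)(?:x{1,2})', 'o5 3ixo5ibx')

['i', 'ib']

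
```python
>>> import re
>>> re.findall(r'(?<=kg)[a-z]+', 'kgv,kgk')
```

['v', 'k']

The `(?=…)`/`(?<=…)` assertion just peeks at neighbouring text; it doesn't advance the match position.
With no groups in the pattern, `findall` gives back each whole match — 2 here.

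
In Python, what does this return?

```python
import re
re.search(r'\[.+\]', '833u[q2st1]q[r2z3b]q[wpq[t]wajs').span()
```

Unlike `match`, `search` isn't anchored — it looks for the pattern anywhere in the string.
The match spans [4:27] → '[q2st1]q[r2z3b]q[wpq[t]'.

(4, 27)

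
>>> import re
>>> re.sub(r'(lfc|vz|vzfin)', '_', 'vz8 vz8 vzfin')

'_8 _8 _fin'

Alternation tries branches left to right and keeps the first one that lets the overall match succeed at that position.
Every occurrence is swapped for '_'.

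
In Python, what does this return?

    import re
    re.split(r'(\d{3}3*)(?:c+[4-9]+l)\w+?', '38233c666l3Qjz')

['', '38233', 'Qjz']

The `?` after the quantifier makes it lazy — it takes as little as possible before letting the rest of the pattern try.
With a capturing group present, the delimiter's captured portion is kept in the result list.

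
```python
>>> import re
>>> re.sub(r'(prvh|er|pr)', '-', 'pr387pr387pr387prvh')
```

Branches in `(...|...)` are attempted left-to-right; the first branch that allows the whole pattern to succeed is taken.
Matches: at [0:2] → 'pr'; at [5:7] → 'pr'; at [10:12] → 'pr'; at [15:19] → 'prvh'.
`sub` substitutes '-' at each match site.

'-387-387-387-'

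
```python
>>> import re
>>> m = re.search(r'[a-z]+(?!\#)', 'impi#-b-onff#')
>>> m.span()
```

(0, 3)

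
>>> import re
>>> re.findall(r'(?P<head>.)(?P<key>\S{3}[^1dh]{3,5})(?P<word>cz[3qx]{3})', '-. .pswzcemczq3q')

[(' ', '.pswzcem', 'czq3q')]

`findall` packs the 3 group values into a tuple for every match.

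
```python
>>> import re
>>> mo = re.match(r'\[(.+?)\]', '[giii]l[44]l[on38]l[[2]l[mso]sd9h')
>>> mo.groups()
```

('giii',)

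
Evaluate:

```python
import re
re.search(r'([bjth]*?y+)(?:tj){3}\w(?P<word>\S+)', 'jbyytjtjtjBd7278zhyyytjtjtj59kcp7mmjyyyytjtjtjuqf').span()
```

(0, 49)

Pattern: zero or more of one of [bjth] (lazy), then one or more of the literal 'y' (captured); then the literal 'tj' repeated 3 times, then a word character; then one or more of a non-whitespace character (captured as 'word').
`search` walks the string left to right and returns the first match it finds.
The match spans [0:49] → 'jbyytjtjtjBd7278zhyyytjtjtj59kcp7mmjyyyytjtjtjuqf'.
Captured: group 1 = 'jbyy', group 2 = 'd7278zhyyytjtjtj59kcp7mmjyyyytjtjtjuqf'.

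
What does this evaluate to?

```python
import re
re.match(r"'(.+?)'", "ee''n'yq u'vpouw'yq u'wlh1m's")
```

None

With `match`, the pattern is implicitly anchored at the beginning.
Here the pattern fails at index 0, so the call returns None.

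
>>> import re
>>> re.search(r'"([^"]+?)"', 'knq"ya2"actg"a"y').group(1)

The match spans [3:8] → '"ya2"'.
Captured: group 1 = 'ya2'.

'ya2'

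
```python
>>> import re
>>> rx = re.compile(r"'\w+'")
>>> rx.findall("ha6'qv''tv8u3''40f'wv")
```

["'qv'", "'tv8u3'", "'40f'"]

Scanning left to right: at [3:7] → "'qv'"; at [7:14] → "'tv8u3'"; at [14:19] → "'40f'".
`findall` yields the raw match text (3 of them) because the pattern has no groups.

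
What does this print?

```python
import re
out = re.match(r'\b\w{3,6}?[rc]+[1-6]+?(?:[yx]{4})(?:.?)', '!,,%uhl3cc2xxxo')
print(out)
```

None

`re.match` won't scan ahead — the pattern has to work from the very first character.
Here position 0 doesn't satisfy it, so the call returns None.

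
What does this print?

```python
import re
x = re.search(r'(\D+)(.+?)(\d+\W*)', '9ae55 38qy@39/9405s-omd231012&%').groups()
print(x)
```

The match spans [1:6] → 'ae55 '.
Captured: group 1 = 'ae', group 2 = '5', group 3 = '5 '.

('ae', '5', '5 ')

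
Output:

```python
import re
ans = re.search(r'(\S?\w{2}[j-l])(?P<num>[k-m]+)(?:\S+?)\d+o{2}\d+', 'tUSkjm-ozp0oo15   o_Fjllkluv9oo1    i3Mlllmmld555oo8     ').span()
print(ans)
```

(1, 15)

This matches optionally a non-whitespace character, then exactly 2 of a word character, then a character in [j-l] (captured); then one or more of a character in [k-m] (captured as 'num'); then one or more of a non-whitespace character (lazy) (non-capturing group); then one or more of a digit; then exactly 2 of a literal 'o', then one or more of a digit.
The match spans [1:15] → 'USkjm-ozp0oo15'.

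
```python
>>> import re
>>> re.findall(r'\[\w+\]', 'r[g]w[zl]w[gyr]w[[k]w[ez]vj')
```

Walking the string: at [1:4] → '[g]'; at [5:9] → '[zl]'; at [10:15] → '[gyr]'; at [17:20] → '[k]'; at [21:25] → '[ez]'.
With no groups in the pattern, `findall` gives back each whole match — 5 here.

['[g]', '[zl]', '[gyr]', '[k]', '[ez]']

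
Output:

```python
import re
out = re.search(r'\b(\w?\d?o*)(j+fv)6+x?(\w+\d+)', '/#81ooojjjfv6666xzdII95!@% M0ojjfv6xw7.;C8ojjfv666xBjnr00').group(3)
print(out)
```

zdII95

The match spans [2:23] → '81ooojjjfv6666xzdII95'.
Captured: group 1 = '81ooo', group 2 = 'jjjfv', group 3 = 'zdII95'.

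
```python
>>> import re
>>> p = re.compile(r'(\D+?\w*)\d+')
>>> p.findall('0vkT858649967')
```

['vkT85864996']

The pattern matches one or more of a non-digit (lazy), then zero or more of a word character (captured); then one or more of a digit.
Matches: at [1:13] match 'vkT858649967', group 1 = 'vkT85864996'.
Because there's exactly one group, `findall` drops the full match and keeps group 1 from the one hit.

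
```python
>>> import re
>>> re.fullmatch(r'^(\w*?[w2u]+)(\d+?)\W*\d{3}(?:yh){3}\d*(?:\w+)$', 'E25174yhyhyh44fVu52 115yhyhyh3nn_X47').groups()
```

Pattern: anchored at the start of the string; then zero or more of a word character (lazy), then one or more of one of [w2u] (captured); then one or more of a digit (lazy) (captured); then zero or more of a non-word character; then exactly 3 of a digit, then the literal 'yh' repeated 3 times, then zero or more of a digit; then one or more of a word character (non-capturing group); then anchored at the end.
`re.fullmatch` requires the pattern to consume the entire string.
The match spans [0:36] → 'E25174yhyhyh44fVu52 115yhyhyh3nn_X47'.
Captured: group 1 = 'E25174yhyhyh44fVu', group 2 = '52'.

('E25174yhyhyh44fVu', '52')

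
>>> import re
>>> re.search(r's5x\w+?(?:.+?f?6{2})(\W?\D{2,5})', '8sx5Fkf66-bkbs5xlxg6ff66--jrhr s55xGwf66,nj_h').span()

This matches the literal 's5x', then one or more of a word character (lazy); then one or more of any character (lazy), then optionally the literal 'f', then exactly 2 of a literal '6' (non-capturing group); then optionally a non-word character, then 2 to 5 of a non-digit (captured).
`search` walks the string left to right and returns the first match it finds.
The match spans [13:30] → 's5xlxg6ff66--jrhr'.
Captured: group 1 = '--jrhr'.

(13, 30)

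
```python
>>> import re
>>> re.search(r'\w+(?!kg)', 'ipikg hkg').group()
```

'ipikg'

The negative lookahead/lookbehind blocks any match where the forbidden context is present.
The match spans [0:5] → 'ipikg'.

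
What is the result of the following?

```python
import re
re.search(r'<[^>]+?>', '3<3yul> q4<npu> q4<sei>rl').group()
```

The match spans [1:7] → '<3yul>'.

'<3yul>'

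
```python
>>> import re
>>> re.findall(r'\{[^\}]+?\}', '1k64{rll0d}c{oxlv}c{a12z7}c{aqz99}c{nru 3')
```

['{rll0d}', '{oxlv}', '{a12z7}', '{aqz99}']

Matches: at [4:11] → '{rll0d}'; at [12:18] → '{oxlv}'; at [19:26] → '{a12z7}'; at [27:34] → '{aqz99}'.
Since nothing is captured, `findall` lists the 4 matched substrings directly.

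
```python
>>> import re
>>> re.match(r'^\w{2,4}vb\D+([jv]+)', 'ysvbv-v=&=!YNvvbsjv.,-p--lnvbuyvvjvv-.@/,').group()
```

'ysvbv-v=&=!YNvvbsjv.,-p--lnvbuyvvjvv'

`match` is anchored at position 0; if the pattern doesn't fit there, it returns None.
The match spans [0:36] → 'ysvbv-v=&=!YNvvbsjv.,-p--lnvbuyvvjvv'.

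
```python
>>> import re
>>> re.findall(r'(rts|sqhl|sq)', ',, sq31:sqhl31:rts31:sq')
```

['sq', 'sqhl', 'rts', 'sq']

`|` is ordered: at each position the engine commits to the first alternative that works.
Because there's exactly one group, `findall` drops the full match and keeps group 1 from each hit.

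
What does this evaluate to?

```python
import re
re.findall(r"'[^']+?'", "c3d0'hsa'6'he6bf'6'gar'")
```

Matches: at [4:9] → "'hsa'"; at [10:17] → "'he6bf'"; at [18:23] → "'gar'".
Since nothing is captured, `findall` lists the 3 matched substrings directly.

["'hsa'", "'he6bf'", "'gar'"]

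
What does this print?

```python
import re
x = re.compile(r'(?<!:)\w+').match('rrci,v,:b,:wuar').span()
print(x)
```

`(?!…)`/`(?<!…)` only lets a position through if the neighbouring text does NOT match; no characters are consumed.
`re.match` only tries the pattern at the start of the string.
The match spans [0:4] → 'rrci'.

(0, 4)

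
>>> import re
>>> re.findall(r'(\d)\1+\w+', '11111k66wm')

['1']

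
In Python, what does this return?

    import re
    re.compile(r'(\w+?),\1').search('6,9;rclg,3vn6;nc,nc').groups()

The match spans [14:19] → 'nc,nc'.
Captured: group 1 = 'nc'.

('nc',)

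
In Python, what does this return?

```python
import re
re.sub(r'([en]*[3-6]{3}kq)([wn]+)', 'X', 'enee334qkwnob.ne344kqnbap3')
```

'enee334qkwnob.Xbap3'

This matches zero or more of one of [en], then exactly 3 of a character in [3-6], then the literal 'kq' (captured); then one or more of one of [wn] (captured).
Matches: at [14:22] → 'ne344kqn'.
Each match is replaced by 'X'.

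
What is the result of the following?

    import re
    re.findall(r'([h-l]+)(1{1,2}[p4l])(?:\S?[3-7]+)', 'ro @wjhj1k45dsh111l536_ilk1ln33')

Multiple groups make `findall` return tuples — one 2-tuple for the one match.

[('ilk', '1l')]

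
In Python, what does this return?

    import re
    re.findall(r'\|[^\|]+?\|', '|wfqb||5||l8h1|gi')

Since nothing is captured, `findall` lists the 3 matched substrings directly.

['|wfqb|', '|5|', '|l8h1|']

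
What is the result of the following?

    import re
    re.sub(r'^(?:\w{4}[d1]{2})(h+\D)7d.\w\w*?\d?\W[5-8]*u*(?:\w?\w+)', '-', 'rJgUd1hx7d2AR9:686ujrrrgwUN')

'-'

Pattern: anchored at the start of the string; then exactly 4 of a word character, then exactly 2 of one of [d1] (non-capturing group); then one or more of a literal 'h', then a non-digit (captured); then the literal '7d', then any character, then a word character; then zero or more of a word character (lazy), then optionally a digit, then a non-word character; then zero or more of a character in [5-8], then zero or more of a literal 'u'; then optionally a word character, then one or more of a word character (non-capturing group).
Matches: at [0:27] → 'rJgUd1hx7d2AR9:686ujrrrgwUN'.
Each match is replaced by '-'.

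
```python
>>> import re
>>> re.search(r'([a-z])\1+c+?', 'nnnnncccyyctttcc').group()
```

After group 1 captures some text, `\1` only succeeds where that same text appears again.
The match spans [0:6] → 'nnnnnc'.

'nnnnnc'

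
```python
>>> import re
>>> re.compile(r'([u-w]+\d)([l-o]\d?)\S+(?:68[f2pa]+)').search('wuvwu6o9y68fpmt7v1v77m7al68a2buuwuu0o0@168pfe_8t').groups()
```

This matches one or more of a character in [u-w], then a digit (captured); then a character in [l-o], then optionally a digit (captured); then one or more of a non-whitespace character; then the literal '68', then one or more of one of [f2pa] (non-capturing group).
Unlike `match`, `search` isn't anchored — it looks for the pattern anywhere in the string.
The match spans [0:44] → 'wuvwu6o9y68fpmt7v1v77m7al68a2buuwuu0o0@168pf'.
Captured: group 1 = 'wuvwu6', group 2 = 'o9'.

('wuvwu6', 'o9')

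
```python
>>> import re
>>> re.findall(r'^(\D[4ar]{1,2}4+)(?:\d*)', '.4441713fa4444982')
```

['.444']

Pattern: anchored at the start of the string; then a non-digit, then 1 to 2 of one of [4ar], then one or more of the literal '4' (captured); then zero or more of a digit (non-capturing group).
`findall` collects group 1 from the one match (1 total).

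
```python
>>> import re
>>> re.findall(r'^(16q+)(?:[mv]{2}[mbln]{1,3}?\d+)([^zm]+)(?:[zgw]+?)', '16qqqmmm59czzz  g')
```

`findall` packs the 2 group values into a tuple for every match.

[('16qqq', 'c')]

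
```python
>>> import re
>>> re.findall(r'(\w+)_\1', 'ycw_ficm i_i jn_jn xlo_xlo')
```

`\1` has to match the exact text group 1 already captured.
Because there's exactly one group, `findall` drops the full match and keeps group 1 from each hit.

['i', 'jn', 'xlo']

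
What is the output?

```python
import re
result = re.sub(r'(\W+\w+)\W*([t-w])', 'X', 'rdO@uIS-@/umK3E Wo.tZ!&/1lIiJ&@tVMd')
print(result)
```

rdOXmK3EXZXVMd

Every occurrence is swapped for 'X'.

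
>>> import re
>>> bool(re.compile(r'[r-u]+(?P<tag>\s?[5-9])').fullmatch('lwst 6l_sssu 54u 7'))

False

For `fullmatch`, every character of the input must be accounted for by the pattern.
Here the string isn't matched end-to-end, so the call returns None, and `bool(None)` is False.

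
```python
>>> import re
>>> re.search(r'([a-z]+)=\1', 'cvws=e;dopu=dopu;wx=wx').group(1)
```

'dopu'

The backreference `\1` re-matches whatever the first group consumed, character for character.
`re.search` scans for the first position where the pattern succeeds.
The match spans [7:16] → 'dopu=dopu'.
Captured: group 1 = 'dopu'.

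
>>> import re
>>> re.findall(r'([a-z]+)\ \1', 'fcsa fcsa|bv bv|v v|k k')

`\1` has to match the exact text group 1 already captured.
Matches: at [0:9] match 'fcsa fcsa', group 1 = 'fcsa'; at [10:15] match 'bv bv', group 1 = 'bv'; at [16:19] match 'v v', group 1 = 'v'; at [20:23] match 'k k', group 1 = 'k'.
Because there's exactly one group, `findall` drops the full match and keeps group 1 from each hit.

['fcsa', 'bv', 'v', 'k']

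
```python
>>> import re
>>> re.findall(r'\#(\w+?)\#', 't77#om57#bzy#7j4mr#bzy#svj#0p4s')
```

Walking the string: at [3:9] match '#om57#', group 1 = 'om57'; at [12:19] match '#7j4mr#', group 1 = '7j4mr'; at [22:27] match '#svj#', group 1 = 'svj'.
With a single group, `findall` returns only what that group captured — 3 items.

['om57', '7j4mr', 'svj']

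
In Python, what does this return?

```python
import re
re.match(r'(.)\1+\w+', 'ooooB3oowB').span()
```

`re.match` won't scan ahead — the pattern has to work from the very first character.
The match spans [0:10] → 'ooooB3oowB'.

(0, 10)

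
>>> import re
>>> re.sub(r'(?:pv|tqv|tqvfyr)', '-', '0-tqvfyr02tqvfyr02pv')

The regex engine tests alternatives in the order written; an earlier branch that matches wins even if a later one would match more.
Every occurrence is swapped for '-'.

'0--fyr02-fyr02-'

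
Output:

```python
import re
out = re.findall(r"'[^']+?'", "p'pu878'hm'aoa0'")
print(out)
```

["'pu878'", "'aoa0'"]

Matches: at [1:8] → "'pu878'"; at [10:16] → "'aoa0'".
With no groups in the pattern, `findall` gives back each whole match — 2 here.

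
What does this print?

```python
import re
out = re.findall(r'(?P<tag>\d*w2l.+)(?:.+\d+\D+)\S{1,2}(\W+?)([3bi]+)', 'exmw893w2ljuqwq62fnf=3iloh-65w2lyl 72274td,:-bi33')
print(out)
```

[('893w2ljuqwq62fnf=3iloh-65w2lyl 722', '-', 'bi33')]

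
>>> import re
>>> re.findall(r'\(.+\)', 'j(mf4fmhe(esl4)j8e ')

['(mf4fmhe(esl4)']

`findall` yields the raw match text (1 of them) because the pattern has no groups.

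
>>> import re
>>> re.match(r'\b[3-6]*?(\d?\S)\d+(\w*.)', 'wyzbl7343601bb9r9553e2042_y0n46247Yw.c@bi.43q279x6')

This matches a word boundary (`\b`, zero-width); then zero or more of a character in [3-6] (lazy); then optionally a digit, then a non-whitespace character (captured); then one or more of a digit; then zero or more of a word character, then any character (captured).
`match` is anchored at position 0; if the pattern doesn't fit there, it returns None.
Here the pattern fails at index 0, so the call returns None.

None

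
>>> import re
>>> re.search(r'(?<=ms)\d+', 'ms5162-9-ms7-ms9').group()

Because the assertion is zero-width, the text it checks is not consumed and won't appear in the result.
The match spans [2:6] → '5162'.

'5162'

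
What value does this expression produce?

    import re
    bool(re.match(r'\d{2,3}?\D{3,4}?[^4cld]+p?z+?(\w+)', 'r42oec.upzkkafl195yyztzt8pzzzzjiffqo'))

Pattern: 2 to 3 of a digit (lazy), then 3 to 4 of a non-digit (lazy); then one or more of any character except [4cld], then optionally a literal 'p', then one or more of the literal 'z' (lazy); then one or more of a word character (captured).
With `match`, the pattern is implicitly anchored at the beginning.
Here the pattern fails at index 0, so the call returns None, and `bool(None)` is False.

False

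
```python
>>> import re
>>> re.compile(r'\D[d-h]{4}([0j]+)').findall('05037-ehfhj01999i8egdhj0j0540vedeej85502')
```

['j0', 'j']

The pattern matches a non-digit, then exactly 4 of a character in [d-h]; then one or more of one of [0j] (captured).
Scanning left to right: at [5:12] match '-ehfhj0', group 1 = 'j0'; at [29:35] match 'vedeej', group 1 = 'j'.
`findall` collects group 1 from each match (2 total).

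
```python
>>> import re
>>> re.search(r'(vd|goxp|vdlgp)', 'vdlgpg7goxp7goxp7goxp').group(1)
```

The match spans [0:2] → 'vd'.
Captured: group 1 = 'vd'.

'vd'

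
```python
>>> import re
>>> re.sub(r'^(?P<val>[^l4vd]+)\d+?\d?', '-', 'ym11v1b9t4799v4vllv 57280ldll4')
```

'-v1b9t4799v4vllv 57280ldll4'

Each match is replaced by '-'.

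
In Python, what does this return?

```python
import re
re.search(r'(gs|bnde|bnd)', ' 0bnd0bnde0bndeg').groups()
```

The match spans [2:5] → 'bnd'.
Captured: group 1 = 'bnd'.

('bnd',)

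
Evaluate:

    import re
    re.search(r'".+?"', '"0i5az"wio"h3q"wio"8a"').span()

Lazy quantifiers expand one character at a time until the remainder of the pattern can match.
`search` walks the string left to right and returns the first match it finds.
The match spans [0:7] → '"0i5az"'.

(0, 7)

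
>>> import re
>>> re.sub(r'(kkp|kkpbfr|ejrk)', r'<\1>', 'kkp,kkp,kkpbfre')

'<kkp>,<kkp>,<kkp>bfre'

`|` is ordered: at each position the engine commits to the first alternative that works.
Matches: at [0:3] → 'kkp'; at [4:7] → 'kkp'; at [8:11] → 'kkp'.
`\1` in the replacement pulls in group 1's text for each match.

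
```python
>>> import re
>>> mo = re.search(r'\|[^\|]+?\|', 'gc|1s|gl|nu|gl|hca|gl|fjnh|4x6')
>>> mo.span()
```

(2, 6)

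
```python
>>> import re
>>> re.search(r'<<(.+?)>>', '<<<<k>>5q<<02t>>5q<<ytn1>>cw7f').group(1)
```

'<<k'

Lazy quantifiers expand one character at a time until the remainder of the pattern can match.
`re.search` tries every starting position until one works.
The match spans [0:7] → '<<<<k>>'.
Captured: group 1 = '<<k'.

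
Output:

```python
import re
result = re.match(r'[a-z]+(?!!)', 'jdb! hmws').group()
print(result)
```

The negative lookaround is zero-width — it rules out positions where the adjacent text would match, without consuming anything.
With `match`, the pattern is implicitly anchored at the beginning.
The match spans [0:2] → 'jd'.

jd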